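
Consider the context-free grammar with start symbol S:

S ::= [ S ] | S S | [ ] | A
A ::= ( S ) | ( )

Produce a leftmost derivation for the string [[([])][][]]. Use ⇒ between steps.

S ⇒ [S] ⇒ [SS] ⇒ [SSS] ⇒ [[S]SS] ⇒ [[A]SS] ⇒ [[(S)]SS] ⇒ [[([])]SS] ⇒ [[([])][]S] ⇒ [[([])][][]]

S ⇒ [S]   [S ::= [ S ]]
[S] ⇒ [SS]   [S ::= S S]
[SS] ⇒ [SSS]   [S ::= S S]
[SSS] ⇒ [[S]SS]   [S ::= [ S ]]
[[S]SS] ⇒ [[A]SS]   [S ::= A]
[[A]SS] ⇒ [[(S)]SS]   [A ::= ( S )]
[[(S)]SS] ⇒ [[([])]SS]   [S ::= [ ]]
[[([])]SS] ⇒ [[([])][]S]   [S ::= [ ]]
[[([])][]S] ⇒ [[([])][][]]   [S ::= [ ]]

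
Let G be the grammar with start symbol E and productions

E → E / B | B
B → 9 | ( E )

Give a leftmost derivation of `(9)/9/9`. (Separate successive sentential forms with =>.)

E => E/B => E/B/B => B/B/B => (E)/B/B => (B)/B/B => (9)/B/B => (9)/9/B => (9)/9/9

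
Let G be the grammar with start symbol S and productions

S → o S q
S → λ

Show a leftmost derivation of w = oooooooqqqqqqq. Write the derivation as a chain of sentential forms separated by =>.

S => oSq   [S → o S q]
oSq => ooSqq   [S → o S q]
ooSqq => oooSqqq   [S → o S q]
oooSqqq => ooooSqqqq   [S → o S q]
ooooSqqqq => oooooSqqqqq   [S → o S q]
oooooSqqqqq => ooooooSqqqqqq   [S → o S q]
ooooooSqqqqqq => oooooooSqqqqqqq   [S → o S q]
oooooooSqqqqqqq => oooooooqqqqqqq   [S → λ]

S => oSq => ooSqq => oooSqqq => ooooSqqqq => oooooSqqqqq => ooooooSqqqqqq => oooooooSqqqqqqq => oooooooqqqqqqq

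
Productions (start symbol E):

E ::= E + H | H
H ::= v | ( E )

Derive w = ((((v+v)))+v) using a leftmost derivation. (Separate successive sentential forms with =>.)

E=>H=>(E)=>(E+H)=>(H+H)=>((E)+H)=>((H)+H)=>(((E))+H)=>(((H))+H)=>((((E)))+H)=>((((E+H)))+H)=>((((H+H)))+H)=>((((v+H)))+H)=>((((v+v)))+H)=>((((v+v)))+v)

E => H   [E ::= H]
H => (E)   [H ::= ( E )]
(E) => (E+H)   [E ::= E + H]
(E+H) => (H+H)   [E ::= H]
(H+H) => ((E)+H)   [H ::= ( E )]
((E)+H) => ((H)+H)   [E ::= H]
((H)+H) => (((E))+H)   [H ::= ( E )]
(((E))+H) => (((H))+H)   [E ::= H]
(((H))+H) => ((((E)))+H)   [H ::= ( E )]
((((E)))+H) => ((((E+H)))+H)   [E ::= E + H]
((((E+H)))+H) => ((((H+H)))+H)   [E ::= H]
((((H+H)))+H) => ((((v+H)))+H)   [H ::= v]
((((v+H)))+H) => ((((v+v)))+H)   [H ::= v]
((((v+v)))+H) => ((((v+v)))+v)   [H ::= v]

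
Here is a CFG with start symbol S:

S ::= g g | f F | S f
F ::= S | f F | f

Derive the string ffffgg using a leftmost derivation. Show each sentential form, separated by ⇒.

S ⇒ fF   [S ::= f F]
fF ⇒ ffF   [F ::= f F]
ffF ⇒ fffF   [F ::= f F]
fffF ⇒ ffffF   [F ::= f F]
ffffF ⇒ ffffS   [F ::= S]
ffffS ⇒ ffffgg   [S ::= g g]

S ⇒ fF ⇒ ffF ⇒ fffF ⇒ ffffF ⇒ ffffS ⇒ ffffgg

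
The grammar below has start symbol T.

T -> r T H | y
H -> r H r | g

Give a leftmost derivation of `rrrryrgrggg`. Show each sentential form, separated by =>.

T => rTH => rrTHH => rrrTHHH => rrrrTHHHH => rrrryHHHH => rrrryrHrHHH => rrrryrgrHHH => rrrryrgrgHH => rrrryrgrggH => rrrryrgrggg

T => rTH   [T -> r T H]
rTH => rrTHH   [T -> r T H]
rrTHH => rrrTHHH   [T -> r T H]
rrrTHHH => rrrrTHHHH   [T -> r T H]
rrrrTHHHH => rrrryHHHH   [T -> y]
rrrryHHHH => rrrryrHrHHH   [H -> r H r]
rrrryrHrHHH => rrrryrgrHHH   [H -> g]
rrrryrgrHHH => rrrryrgrgHH   [H -> g]
rrrryrgrgHH => rrrryrgrggH   [H -> g]
rrrryrgrggH => rrrryrgrggg   [H -> g]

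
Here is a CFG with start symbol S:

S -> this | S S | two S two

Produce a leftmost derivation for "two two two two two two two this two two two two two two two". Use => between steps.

S => two S two   [S -> two S two]
two S two => two two S two two   [S -> two S two]
two two S two two => two two two S two two two   [S -> two S two]
two two two S two two two => two two two two S two two two two   [S -> two S two]
two two two two S two two two two => two two two two two S two two two two two   [S -> two S two]
two two two two two S two two two two two => two two two two two two S two two two two two two   [S -> two S two]
two two two two two two S two two two two two two => two two two two two two two S two two two two two two two   [S -> two S two]
two two two two two two two S two two two two two two two => two two two two two two two this two two two two two two two   [S -> this]

S => two S two => two two S two two => two two two S two two two => two two two two S two two two two => two two two two two S two two two two two => two two two two two two S two two two two two two => two two two two two two two S two two two two two two two => two two two two two two two this two two two two two two two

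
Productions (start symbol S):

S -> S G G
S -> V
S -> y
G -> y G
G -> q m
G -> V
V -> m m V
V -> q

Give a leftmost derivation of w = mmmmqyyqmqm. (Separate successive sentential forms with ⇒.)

S ⇒ SGG ⇒ VGG ⇒ mmVGG ⇒ mmmmVGG ⇒ mmmmqGG ⇒ mmmmqyGG ⇒ mmmmqyyGG ⇒ mmmmqyyqmG ⇒ mmmmqyyqmqm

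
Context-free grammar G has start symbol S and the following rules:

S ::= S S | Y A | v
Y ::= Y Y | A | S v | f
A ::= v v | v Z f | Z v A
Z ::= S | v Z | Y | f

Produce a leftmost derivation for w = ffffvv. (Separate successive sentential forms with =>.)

S => YA => YYA => YYYA => YYYYA => fYYYA => ffYYA => fffYA => ffffA => ffffvv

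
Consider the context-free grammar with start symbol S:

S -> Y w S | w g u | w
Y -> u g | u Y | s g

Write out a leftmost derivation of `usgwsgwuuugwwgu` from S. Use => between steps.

S => YwS   [S -> Y w S]
YwS => uYwS   [Y -> u Y]
uYwS => usgwS   [Y -> s g]
usgwS => usgwYwS   [S -> Y w S]
usgwYwS => usgwsgwS   [Y -> s g]
usgwsgwS => usgwsgwYwS   [S -> Y w S]
usgwsgwYwS => usgwsgwuYwS   [Y -> u Y]
usgwsgwuYwS => usgwsgwuuYwS   [Y -> u Y]
usgwsgwuuYwS => usgwsgwuuugwS   [Y -> u g]
usgwsgwuuugwS => usgwsgwuuugwwgu   [S -> w g u]

S => YwS => uYwS => usgwS => usgwYwS => usgwsgwS => usgwsgwYwS => usgwsgwuYwS => usgwsgwuuYwS => usgwsgwuuugwS => usgwsgwuuugwwgu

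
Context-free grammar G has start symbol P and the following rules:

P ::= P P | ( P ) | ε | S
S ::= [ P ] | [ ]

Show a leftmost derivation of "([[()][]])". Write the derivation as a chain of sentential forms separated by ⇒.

P ⇒ PP ⇒ PPP ⇒ (P)PP ⇒ (S)PP ⇒ ([P])PP ⇒ ([PP])PP ⇒ ([SP])PP ⇒ ([[P]P])PP ⇒ ([[(P)]P])PP ⇒ ([[()]P])PP ⇒ ([[()]S])PP ⇒ ([[()][]])PP ⇒ ([[()][]])P ⇒ ([[()][]])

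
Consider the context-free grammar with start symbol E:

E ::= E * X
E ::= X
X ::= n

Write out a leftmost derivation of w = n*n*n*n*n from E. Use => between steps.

E => E*X => E*X*X => E*X*X*X => E*X*X*X*X => X*X*X*X*X => n*X*X*X*X => n*n*X*X*X => n*n*n*X*X => n*n*n*n*X => n*n*n*n*n

E => E*X   [E ::= E * X]
E*X => E*X*X   [E ::= E * X]
E*X*X => E*X*X*X   [E ::= E * X]
E*X*X*X => E*X*X*X*X   [E ::= E * X]
E*X*X*X*X => X*X*X*X*X   [E ::= X]
X*X*X*X*X => n*X*X*X*X   [X ::= n]
n*X*X*X*X => n*n*X*X*X   [X ::= n]
n*n*X*X*X => n*n*n*X*X   [X ::= n]
n*n*n*X*X => n*n*n*n*X   [X ::= n]
n*n*n*n*X => n*n*n*n*n   [X ::= n]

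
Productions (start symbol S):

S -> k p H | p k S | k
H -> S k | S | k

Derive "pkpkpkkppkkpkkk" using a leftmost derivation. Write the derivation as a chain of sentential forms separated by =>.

S => pkS => pkpkS => pkpkpkS => pkpkpkkpH => pkpkpkkpSk => pkpkpkkppkSk => pkpkpkkppkkpHk => pkpkpkkppkkpSkk => pkpkpkkppkkpkkk

S => pkS   [S -> p k S]
pkS => pkpkS   [S -> p k S]
pkpkS => pkpkpkS   [S -> p k S]
pkpkpkS => pkpkpkkpH   [S -> k p H]
pkpkpkkpH => pkpkpkkpSk   [H -> S k]
pkpkpkkpSk => pkpkpkkppkSk   [S -> p k S]
pkpkpkkppkSk => pkpkpkkppkkpHk   [S -> k p H]
pkpkpkkppkkpHk => pkpkpkkppkkpSkk   [H -> S k]
pkpkpkkppkkpSkk => pkpkpkkppkkpkkk   [S -> k]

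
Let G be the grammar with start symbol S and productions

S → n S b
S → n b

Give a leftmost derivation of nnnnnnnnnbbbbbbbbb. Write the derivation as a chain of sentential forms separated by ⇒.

S ⇒ nSb ⇒ nnSbb ⇒ nnnSbbb ⇒ nnnnSbbbb ⇒ nnnnnSbbbbb ⇒ nnnnnnSbbbbbb ⇒ nnnnnnnSbbbbbbb ⇒ nnnnnnnnSbbbbbbbb ⇒ nnnnnnnnnbbbbbbbbb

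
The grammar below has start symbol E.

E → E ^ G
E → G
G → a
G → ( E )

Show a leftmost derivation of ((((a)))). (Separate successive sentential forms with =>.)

E => G => (E) => (G) => ((E)) => ((G)) => (((E))) => (((G))) => ((((E)))) => ((((G)))) => ((((a))))

E => G   [E → G]
G => (E)   [G → ( E )]
(E) => (G)   [E → G]
(G) => ((E))   [G → ( E )]
((E)) => ((G))   [E → G]
((G)) => (((E)))   [G → ( E )]
(((E))) => (((G)))   [E → G]
(((G))) => ((((E))))   [G → ( E )]
((((E)))) => ((((G))))   [E → G]
((((G)))) => ((((a))))   [G → a]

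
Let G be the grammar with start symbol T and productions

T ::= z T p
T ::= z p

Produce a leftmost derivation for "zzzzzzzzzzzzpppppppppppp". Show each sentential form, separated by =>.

T => zTp => zzTpp => zzzTppp => zzzzTpppp => zzzzzTppppp => zzzzzzTpppppp => zzzzzzzTppppppp => zzzzzzzzTpppppppp => zzzzzzzzzTppppppppp => zzzzzzzzzzTpppppppppp => zzzzzzzzzzzTppppppppppp => zzzzzzzzzzzzpppppppppppp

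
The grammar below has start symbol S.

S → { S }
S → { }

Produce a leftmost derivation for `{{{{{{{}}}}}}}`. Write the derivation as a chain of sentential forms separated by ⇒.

S ⇒ {S} ⇒ {{S}} ⇒ {{{S}}} ⇒ {{{{S}}}} ⇒ {{{{{S}}}}} ⇒ {{{{{{S}}}}}} ⇒ {{{{{{{}}}}}}}

S ⇒ {S}   [S → { S }]
{S} ⇒ {{S}}   [S → { S }]
{{S}} ⇒ {{{S}}}   [S → { S }]
{{{S}}} ⇒ {{{{S}}}}   [S → { S }]
{{{{S}}}} ⇒ {{{{{S}}}}}   [S → { S }]
{{{{{S}}}}} ⇒ {{{{{{S}}}}}}   [S → { S }]
{{{{{{S}}}}}} ⇒ {{{{{{{}}}}}}}   [S → { }]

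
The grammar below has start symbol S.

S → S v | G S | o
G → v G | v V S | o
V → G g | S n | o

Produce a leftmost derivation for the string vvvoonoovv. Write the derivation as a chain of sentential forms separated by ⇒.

S ⇒ Sv   [S → S v]
Sv ⇒ Svv   [S → S v]
Svv ⇒ GSvv   [S → G S]
GSvv ⇒ vGSvv   [G → v G]
vGSvv ⇒ vvGSvv   [G → v G]
vvGSvv ⇒ vvvVSSvv   [G → v V S]
vvvVSSvv ⇒ vvvSnSSvv   [V → S n]
vvvSnSSvv ⇒ vvvGSnSSvv   [S → G S]
vvvGSnSSvv ⇒ vvvoSnSSvv   [G → o]
vvvoSnSSvv ⇒ vvvoonSSvv   [S → o]
vvvoonSSvv ⇒ vvvoonoSvv   [S → o]
vvvoonoSvv ⇒ vvvoonoovv   [S → o]

S⇒Sv⇒Svv⇒GSvv⇒vGSvv⇒vvGSvv⇒vvvVSSvv⇒vvvSnSSvv⇒vvvGSnSSvv⇒vvvoSnSSvv⇒vvvoonSSvv⇒vvvoonoSvv⇒vvvoonoovv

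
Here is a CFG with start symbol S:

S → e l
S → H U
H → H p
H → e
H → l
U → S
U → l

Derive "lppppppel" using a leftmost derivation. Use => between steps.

S => HU   [S → H U]
HU => HpU   [H → H p]
HpU => HppU   [H → H p]
HppU => HpppU   [H → H p]
HpppU => HppppU   [H → H p]
HppppU => HpppppU   [H → H p]
HpppppU => HppppppU   [H → H p]
HppppppU => lppppppU   [H → l]
lppppppU => lppppppS   [U → S]
lppppppS => lppppppHU   [S → H U]
lppppppHU => lppppppeU   [H → e]
lppppppeU => lppppppel   [U → l]

S => HU => HpU => HppU => HpppU => HppppU => HpppppU => HppppppU => lppppppU => lppppppS => lppppppHU => lppppppeU => lppppppel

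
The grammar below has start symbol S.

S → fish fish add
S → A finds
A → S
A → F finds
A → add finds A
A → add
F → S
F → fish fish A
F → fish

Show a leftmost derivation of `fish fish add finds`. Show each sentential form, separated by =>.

S => A finds => S finds => fish fish add finds

S => A finds   [S → A finds]
A finds => S finds   [A → S]
S finds => fish fish add finds   [S → fish fish add]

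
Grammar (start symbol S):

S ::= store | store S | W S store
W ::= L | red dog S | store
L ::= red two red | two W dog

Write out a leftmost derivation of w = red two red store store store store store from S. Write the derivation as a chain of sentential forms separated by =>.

S => W S store => L S store => red two red S store => red two red store S store => red two red store store S store => red two red store store store S store => red two red store store store store store

S => W S store   [S ::= W S store]
W S store => L S store   [W ::= L]
L S store => red two red S store   [L ::= red two red]
red two red S store => red two red store S store   [S ::= store S]
red two red store S store => red two red store store S store   [S ::= store S]
red two red store store S store => red two red store store store S store   [S ::= store S]
red two red store store store S store => red two red store store store store store   [S ::= store]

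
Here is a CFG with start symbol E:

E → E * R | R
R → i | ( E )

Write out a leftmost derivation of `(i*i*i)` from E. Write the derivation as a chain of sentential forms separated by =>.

E => R   [E → R]
R => (E)   [R → ( E )]
(E) => (E*R)   [E → E * R]
(E*R) => (E*R*R)   [E → E * R]
(E*R*R) => (R*R*R)   [E → R]
(R*R*R) => (i*R*R)   [R → i]
(i*R*R) => (i*i*R)   [R → i]
(i*i*R) => (i*i*i)   [R → i]

E=>R=>(E)=>(E*R)=>(E*R*R)=>(R*R*R)=>(i*R*R)=>(i*i*R)=>(i*i*i)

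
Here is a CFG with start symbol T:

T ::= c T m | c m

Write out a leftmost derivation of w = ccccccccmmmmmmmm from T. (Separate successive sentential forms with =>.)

T => cTm => ccTmm => cccTmmm => ccccTmmmm => cccccTmmmmm => ccccccTmmmmmm => cccccccTmmmmmmm => ccccccccmmmmmmmm

T => cTm   [T ::= c T m]
cTm => ccTmm   [T ::= c T m]
ccTmm => cccTmmm   [T ::= c T m]
cccTmmm => ccccTmmmm   [T ::= c T m]
ccccTmmmm => cccccTmmmmm   [T ::= c T m]
cccccTmmmmm => ccccccTmmmmmm   [T ::= c T m]
ccccccTmmmmmm => cccccccTmmmmmmm   [T ::= c T m]
cccccccTmmmmmmm => ccccccccmmmmmmmm   [T ::= c m]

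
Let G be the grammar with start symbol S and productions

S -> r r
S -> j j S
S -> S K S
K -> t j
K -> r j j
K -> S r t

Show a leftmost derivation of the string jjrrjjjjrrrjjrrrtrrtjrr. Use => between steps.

S => SKS   [S -> S K S]
SKS => jjSKS   [S -> j j S]
jjSKS => jjSKSKS   [S -> S K S]
jjSKSKS => jjrrKSKS   [S -> r r]
jjrrKSKS => jjrrSrtSKS   [K -> S r t]
jjrrSrtSKS => jjrrjjSrtSKS   [S -> j j S]
jjrrjjSrtSKS => jjrrjjjjSrtSKS   [S -> j j S]
jjrrjjjjSrtSKS => jjrrjjjjSKSrtSKS   [S -> S K S]
jjrrjjjjSKSrtSKS => jjrrjjjjrrKSrtSKS   [S -> r r]
jjrrjjjjrrKSrtSKS => jjrrjjjjrrrjjSrtSKS   [K -> r j j]
jjrrjjjjrrrjjSrtSKS => jjrrjjjjrrrjjrrrtSKS   [S -> r r]
jjrrjjjjrrrjjrrrtSKS => jjrrjjjjrrrjjrrrtrrKS   [S -> r r]
jjrrjjjjrrrjjrrrtrrKS => jjrrjjjjrrrjjrrrtrrtjS   [K -> t j]
jjrrjjjjrrrjjrrrtrrtjS => jjrrjjjjrrrjjrrrtrrtjrr   [S -> r r]

S => SKS => jjSKS => jjSKSKS => jjrrKSKS => jjrrSrtSKS => jjrrjjSrtSKS => jjrrjjjjSrtSKS => jjrrjjjjSKSrtSKS => jjrrjjjjrrKSrtSKS => jjrrjjjjrrrjjSrtSKS => jjrrjjjjrrrjjrrrtSKS => jjrrjjjjrrrjjrrrtrrKS => jjrrjjjjrrrjjrrrtrrtjS => jjrrjjjjrrrjjrrrtrrtjrr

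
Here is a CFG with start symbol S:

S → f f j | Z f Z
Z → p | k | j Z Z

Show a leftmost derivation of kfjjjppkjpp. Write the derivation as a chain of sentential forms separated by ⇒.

S ⇒ ZfZ ⇒ kfZ ⇒ kfjZZ ⇒ kfjjZZZ ⇒ kfjjjZZZZ ⇒ kfjjjpZZZ ⇒ kfjjjppZZ ⇒ kfjjjppkZ ⇒ kfjjjppkjZZ ⇒ kfjjjppkjpZ ⇒ kfjjjppkjpp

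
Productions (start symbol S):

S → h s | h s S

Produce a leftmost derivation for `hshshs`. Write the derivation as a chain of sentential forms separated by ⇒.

S⇒hsS⇒hshsS⇒hshshs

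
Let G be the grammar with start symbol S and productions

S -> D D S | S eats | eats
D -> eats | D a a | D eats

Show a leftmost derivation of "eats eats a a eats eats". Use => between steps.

S => S eats => D D S eats => eats D S eats => eats D a a S eats => eats eats a a S eats => eats eats a a eats eats

S => S eats   [S -> S eats]
S eats => D D S eats   [S -> D D S]
D D S eats => eats D S eats   [D -> eats]
eats D S eats => eats D a a S eats   [D -> D a a]
eats D a a S eats => eats eats a a S eats   [D -> eats]
eats eats a a S eats => eats eats a a eats eats   [S -> eats]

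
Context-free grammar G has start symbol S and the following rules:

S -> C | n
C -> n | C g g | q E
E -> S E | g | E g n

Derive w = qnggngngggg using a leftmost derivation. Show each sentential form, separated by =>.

S => C => Cgg => Cgggg => qEgggg => qSEgggg => qnEgggg => qnEgngggg => qnEgngngggg => qnggngngggg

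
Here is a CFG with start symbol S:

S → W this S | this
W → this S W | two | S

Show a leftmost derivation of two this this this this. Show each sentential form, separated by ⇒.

S ⇒ W this S   [S → W this S]
W this S ⇒ S this S   [W → S]
S this S ⇒ W this S this S   [S → W this S]
W this S this S ⇒ two this S this S   [W → two]
two this S this S ⇒ two this this this S   [S → this]
two this this this S ⇒ two this this this this   [S → this]

S ⇒ W this S ⇒ S this S ⇒ W this S this S ⇒ two this S this S ⇒ two this this this S ⇒ two this this this this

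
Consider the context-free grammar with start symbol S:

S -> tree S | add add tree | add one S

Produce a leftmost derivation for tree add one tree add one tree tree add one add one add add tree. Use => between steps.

S => tree S => tree add one S => tree add one tree S => tree add one tree add one S => tree add one tree add one tree S => tree add one tree add one tree tree S => tree add one tree add one tree tree add one S => tree add one tree add one tree tree add one add one S => tree add one tree add one tree tree add one add one add add tree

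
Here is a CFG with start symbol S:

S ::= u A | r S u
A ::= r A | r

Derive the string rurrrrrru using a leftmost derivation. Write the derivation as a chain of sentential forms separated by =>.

S => rSu   [S ::= r S u]
rSu => ruAu   [S ::= u A]
ruAu => rurAu   [A ::= r A]
rurAu => rurrAu   [A ::= r A]
rurrAu => rurrrAu   [A ::= r A]
rurrrAu => rurrrrAu   [A ::= r A]
rurrrrAu => rurrrrrAu   [A ::= r A]
rurrrrrAu => rurrrrrru   [A ::= r]

S=>rSu=>ruAu=>rurAu=>rurrAu=>rurrrAu=>rurrrrAu=>rurrrrrAu=>rurrrrrru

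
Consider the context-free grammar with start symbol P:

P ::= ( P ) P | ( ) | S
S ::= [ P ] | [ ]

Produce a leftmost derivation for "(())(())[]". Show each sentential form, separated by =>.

P=>(P)P=>(())P=>(())(P)P=>(())(())P=>(())(())S=>(())(())[]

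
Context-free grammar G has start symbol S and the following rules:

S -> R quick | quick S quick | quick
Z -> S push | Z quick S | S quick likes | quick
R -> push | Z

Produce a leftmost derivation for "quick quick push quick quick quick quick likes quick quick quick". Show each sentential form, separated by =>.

S => R quick => Z quick => Z quick S quick => S quick likes quick S quick => quick S quick quick likes quick S quick => quick quick S quick quick quick likes quick S quick => quick quick R quick quick quick quick likes quick S quick => quick quick push quick quick quick quick likes quick S quick => quick quick push quick quick quick quick likes quick quick quick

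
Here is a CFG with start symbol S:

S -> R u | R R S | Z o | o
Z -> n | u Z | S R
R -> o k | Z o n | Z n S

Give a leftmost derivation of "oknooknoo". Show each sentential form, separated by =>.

S=>RRS=>okRS=>okZnSS=>okSRnSS=>okZoRnSS=>oknoRnSS=>oknooknSS=>oknooknoS=>oknooknoo

S => RRS   [S -> R R S]
RRS => okRS   [R -> o k]
okRS => okZnSS   [R -> Z n S]
okZnSS => okSRnSS   [Z -> S R]
okSRnSS => okZoRnSS   [S -> Z o]
okZoRnSS => oknoRnSS   [Z -> n]
oknoRnSS => oknooknSS   [R -> o k]
oknooknSS => oknooknoS   [S -> o]
oknooknoS => oknooknoo   [S -> o]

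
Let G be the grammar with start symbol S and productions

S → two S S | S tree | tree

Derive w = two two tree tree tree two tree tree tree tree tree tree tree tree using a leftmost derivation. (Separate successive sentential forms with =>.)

S => S tree => S tree tree => S tree tree tree => two S S tree tree tree => two S tree S tree tree tree => two two S S tree S tree tree tree => two two S tree S tree S tree tree tree => two two S tree tree S tree S tree tree tree => two two tree tree tree S tree S tree tree tree => two two tree tree tree two S S tree S tree tree tree => two two tree tree tree two tree S tree S tree tree tree => two two tree tree tree two tree tree tree S tree tree tree => two two tree tree tree two tree tree tree S tree tree tree tree => two two tree tree tree two tree tree tree tree tree tree tree tree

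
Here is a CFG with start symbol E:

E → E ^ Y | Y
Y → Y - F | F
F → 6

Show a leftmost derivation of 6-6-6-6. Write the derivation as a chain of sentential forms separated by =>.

E => Y => Y-F => Y-F-F => Y-F-F-F => F-F-F-F => 6-F-F-F => 6-6-F-F => 6-6-6-F => 6-6-6-6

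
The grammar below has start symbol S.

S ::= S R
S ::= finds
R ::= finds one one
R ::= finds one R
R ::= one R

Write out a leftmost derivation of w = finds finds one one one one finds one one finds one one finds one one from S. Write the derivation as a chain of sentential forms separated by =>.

S => S R => S R R => S R R R => finds R R R => finds finds one R R R => finds finds one one R R R => finds finds one one one R R R => finds finds one one one one R R R => finds finds one one one one finds one one R R => finds finds one one one one finds one one finds one one R => finds finds one one one one finds one one finds one one finds one one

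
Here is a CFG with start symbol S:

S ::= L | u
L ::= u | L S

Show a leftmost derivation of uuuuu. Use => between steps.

S => L => LS => LSS => LSSS => uSSS => uLSS => uLSSS => uuSSS => uuLSS => uuuSS => uuuuS => uuuuu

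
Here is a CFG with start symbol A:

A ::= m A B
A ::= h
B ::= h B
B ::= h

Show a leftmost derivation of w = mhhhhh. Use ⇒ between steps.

A ⇒ mAB ⇒ mhB ⇒ mhhB ⇒ mhhhB ⇒ mhhhhB ⇒ mhhhhh

A ⇒ mAB   [A ::= m A B]
mAB ⇒ mhB   [A ::= h]
mhB ⇒ mhhB   [B ::= h B]
mhhB ⇒ mhhhB   [B ::= h B]
mhhhB ⇒ mhhhhB   [B ::= h B]
mhhhhB ⇒ mhhhhh   [B ::= h]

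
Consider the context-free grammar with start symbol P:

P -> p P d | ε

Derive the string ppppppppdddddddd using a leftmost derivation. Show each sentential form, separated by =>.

P=>pPd=>ppPdd=>pppPddd=>ppppPdddd=>pppppPddddd=>ppppppPdddddd=>pppppppPddddddd=>ppppppppPdddddddd=>ppppppppdddddddd

P => pPd   [P -> p P d]
pPd => ppPdd   [P -> p P d]
ppPdd => pppPddd   [P -> p P d]
pppPddd => ppppPdddd   [P -> p P d]
ppppPdddd => pppppPddddd   [P -> p P d]
pppppPddddd => ppppppPdddddd   [P -> p P d]
ppppppPdddddd => pppppppPddddddd   [P -> p P d]
pppppppPddddddd => ppppppppPdddddddd   [P -> p P d]
ppppppppPdddddddd => ppppppppdddddddd   [P -> ε]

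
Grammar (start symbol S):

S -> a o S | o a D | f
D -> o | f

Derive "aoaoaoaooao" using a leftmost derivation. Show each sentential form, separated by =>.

S => aoS   [S -> a o S]
aoS => aoaoS   [S -> a o S]
aoaoS => aoaoaoS   [S -> a o S]
aoaoaoS => aoaoaoaoS   [S -> a o S]
aoaoaoaoS => aoaoaoaooaD   [S -> o a D]
aoaoaoaooaD => aoaoaoaooao   [D -> o]

S=>aoS=>aoaoS=>aoaoaoS=>aoaoaoaoS=>aoaoaoaooaD=>aoaoaoaooao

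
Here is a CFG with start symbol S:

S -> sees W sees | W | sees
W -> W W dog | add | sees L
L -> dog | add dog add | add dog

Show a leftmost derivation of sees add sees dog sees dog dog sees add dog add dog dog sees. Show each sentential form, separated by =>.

S => sees W sees => sees W W dog sees => sees add W dog sees => sees add W W dog dog sees => sees add W W dog W dog dog sees => sees add sees L W dog W dog dog sees => sees add sees dog W dog W dog dog sees => sees add sees dog sees L dog W dog dog sees => sees add sees dog sees dog dog W dog dog sees => sees add sees dog sees dog dog sees L dog dog sees => sees add sees dog sees dog dog sees add dog add dog dog sees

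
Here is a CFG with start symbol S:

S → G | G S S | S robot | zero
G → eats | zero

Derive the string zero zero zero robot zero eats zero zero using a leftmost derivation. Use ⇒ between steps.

S ⇒ G S S   [S → G S S]
G S S ⇒ zero S S   [G → zero]
zero S S ⇒ zero G S S S   [S → G S S]
zero G S S S ⇒ zero zero S S S   [G → zero]
zero zero S S S ⇒ zero zero S robot S S   [S → S robot]
zero zero S robot S S ⇒ zero zero G robot S S   [S → G]
zero zero G robot S S ⇒ zero zero zero robot S S   [G → zero]
zero zero zero robot S S ⇒ zero zero zero robot G S   [S → G]
zero zero zero robot G S ⇒ zero zero zero robot zero S   [G → zero]
zero zero zero robot zero S ⇒ zero zero zero robot zero G S S   [S → G S S]
zero zero zero robot zero G S S ⇒ zero zero zero robot zero eats S S   [G → eats]
zero zero zero robot zero eats S S ⇒ zero zero zero robot zero eats zero S   [S → zero]
zero zero zero robot zero eats zero S ⇒ zero zero zero robot zero eats zero zero   [S → zero]

S ⇒ G S S ⇒ zero S S ⇒ zero G S S S ⇒ zero zero S S S ⇒ zero zero S robot S S ⇒ zero zero G robot S S ⇒ zero zero zero robot S S ⇒ zero zero zero robot G S ⇒ zero zero zero robot zero S ⇒ zero zero zero robot zero G S S ⇒ zero zero zero robot zero eats S S ⇒ zero zero zero robot zero eats zero S ⇒ zero zero zero robot zero eats zero zero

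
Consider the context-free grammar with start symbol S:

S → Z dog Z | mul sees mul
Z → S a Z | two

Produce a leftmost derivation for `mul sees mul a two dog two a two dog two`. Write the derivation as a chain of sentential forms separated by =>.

S => Z dog Z => S a Z dog Z => mul sees mul a Z dog Z => mul sees mul a S a Z dog Z => mul sees mul a Z dog Z a Z dog Z => mul sees mul a two dog Z a Z dog Z => mul sees mul a two dog two a Z dog Z => mul sees mul a two dog two a two dog Z => mul sees mul a two dog two a two dog two

S => Z dog Z   [S → Z dog Z]
Z dog Z => S a Z dog Z   [Z → S a Z]
S a Z dog Z => mul sees mul a Z dog Z   [S → mul sees mul]
mul sees mul a Z dog Z => mul sees mul a S a Z dog Z   [Z → S a Z]
mul sees mul a S a Z dog Z => mul sees mul a Z dog Z a Z dog Z   [S → Z dog Z]
mul sees mul a Z dog Z a Z dog Z => mul sees mul a two dog Z a Z dog Z   [Z → two]
mul sees mul a two dog Z a Z dog Z => mul sees mul a two dog two a Z dog Z   [Z → two]
mul sees mul a two dog two a Z dog Z => mul sees mul a two dog two a two dog Z   [Z → two]
mul sees mul a two dog two a two dog Z => mul sees mul a two dog two a two dog two   [Z → two]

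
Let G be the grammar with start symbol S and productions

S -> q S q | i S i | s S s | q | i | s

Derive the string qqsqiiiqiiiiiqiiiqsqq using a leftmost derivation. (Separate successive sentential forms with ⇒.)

S⇒qSq⇒qqSqq⇒qqsSsqq⇒qqsqSqsqq⇒qqsqiSiqsqq⇒qqsqiiSiiqsqq⇒qqsqiiiSiiiqsqq⇒qqsqiiiqSqiiiqsqq⇒qqsqiiiqiSiqiiiqsqq⇒qqsqiiiqiiSiiqiiiqsqq⇒qqsqiiiqiiiiiqiiiqsqq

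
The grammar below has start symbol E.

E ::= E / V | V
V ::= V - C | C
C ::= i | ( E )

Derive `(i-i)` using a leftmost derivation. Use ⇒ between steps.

E ⇒ V   [E ::= V]
V ⇒ C   [V ::= C]
C ⇒ (E)   [C ::= ( E )]
(E) ⇒ (V)   [E ::= V]
(V) ⇒ (V-C)   [V ::= V - C]
(V-C) ⇒ (C-C)   [V ::= C]
(C-C) ⇒ (i-C)   [C ::= i]
(i-C) ⇒ (i-i)   [C ::= i]

E ⇒ V ⇒ C ⇒ (E) ⇒ (V) ⇒ (V-C) ⇒ (C-C) ⇒ (i-C) ⇒ (i-i)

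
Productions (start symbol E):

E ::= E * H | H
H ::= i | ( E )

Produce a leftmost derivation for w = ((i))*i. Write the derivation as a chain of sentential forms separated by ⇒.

E ⇒ E*H ⇒ H*H ⇒ (E)*H ⇒ (H)*H ⇒ ((E))*H ⇒ ((H))*H ⇒ ((i))*H ⇒ ((i))*i

E ⇒ E*H   [E ::= E * H]
E*H ⇒ H*H   [E ::= H]
H*H ⇒ (E)*H   [H ::= ( E )]
(E)*H ⇒ (H)*H   [E ::= H]
(H)*H ⇒ ((E))*H   [H ::= ( E )]
((E))*H ⇒ ((H))*H   [E ::= H]
((H))*H ⇒ ((i))*H   [H ::= i]
((i))*H ⇒ ((i))*i   [H ::= i]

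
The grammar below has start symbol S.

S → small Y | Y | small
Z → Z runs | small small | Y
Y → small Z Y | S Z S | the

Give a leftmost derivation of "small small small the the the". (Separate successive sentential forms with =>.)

S => small Y => small S Z S => small small Z S => small small Y S => small small small Z Y S => small small small Y Y S => small small small the Y S => small small small the the S => small small small the the Y => small small small the the the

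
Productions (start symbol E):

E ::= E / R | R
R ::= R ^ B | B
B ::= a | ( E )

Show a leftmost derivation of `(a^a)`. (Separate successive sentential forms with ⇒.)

E ⇒ R   [E ::= R]
R ⇒ B   [R ::= B]
B ⇒ (E)   [B ::= ( E )]
(E) ⇒ (R)   [E ::= R]
(R) ⇒ (R^B)   [R ::= R ^ B]
(R^B) ⇒ (B^B)   [R ::= B]
(B^B) ⇒ (a^B)   [B ::= a]
(a^B) ⇒ (a^a)   [B ::= a]

E⇒R⇒B⇒(E)⇒(R)⇒(R^B)⇒(B^B)⇒(a^B)⇒(a^a)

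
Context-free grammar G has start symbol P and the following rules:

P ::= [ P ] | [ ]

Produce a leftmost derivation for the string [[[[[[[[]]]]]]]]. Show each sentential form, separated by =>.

P => [P] => [[P]] => [[[P]]] => [[[[P]]]] => [[[[[P]]]]] => [[[[[[P]]]]]] => [[[[[[[P]]]]]]] => [[[[[[[[]]]]]]]]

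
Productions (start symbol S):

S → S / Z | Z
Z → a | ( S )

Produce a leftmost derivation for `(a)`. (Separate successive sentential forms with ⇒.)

S ⇒ Z ⇒ (S) ⇒ (Z) ⇒ (a)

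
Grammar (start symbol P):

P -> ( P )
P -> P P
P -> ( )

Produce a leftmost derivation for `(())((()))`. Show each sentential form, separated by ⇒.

P ⇒ PP   [P -> P P]
PP ⇒ (P)P   [P -> ( P )]
(P)P ⇒ (())P   [P -> ( )]
(())P ⇒ (())(P)   [P -> ( P )]
(())(P) ⇒ (())((P))   [P -> ( P )]
(())((P)) ⇒ (())((()))   [P -> ( )]

P ⇒ PP ⇒ (P)P ⇒ (())P ⇒ (())(P) ⇒ (())((P)) ⇒ (())((()))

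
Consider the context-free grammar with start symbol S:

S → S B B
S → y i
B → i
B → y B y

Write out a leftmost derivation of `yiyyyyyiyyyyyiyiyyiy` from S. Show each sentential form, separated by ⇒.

S ⇒ SBB ⇒ SBBBB ⇒ yiBBBB ⇒ yiyByBBB ⇒ yiyyByyBBB ⇒ yiyyyByyyBBB ⇒ yiyyyyByyyyBBB ⇒ yiyyyyyByyyyyBBB ⇒ yiyyyyyiyyyyyBBB ⇒ yiyyyyyiyyyyyiBB ⇒ yiyyyyyiyyyyyiyByB ⇒ yiyyyyyiyyyyyiyiyB ⇒ yiyyyyyiyyyyyiyiyyBy ⇒ yiyyyyyiyyyyyiyiyyiy

S ⇒ SBB   [S → S B B]
SBB ⇒ SBBBB   [S → S B B]
SBBBB ⇒ yiBBBB   [S → y i]
yiBBBB ⇒ yiyByBBB   [B → y B y]
yiyByBBB ⇒ yiyyByyBBB   [B → y B y]
yiyyByyBBB ⇒ yiyyyByyyBBB   [B → y B y]
yiyyyByyyBBB ⇒ yiyyyyByyyyBBB   [B → y B y]
yiyyyyByyyyBBB ⇒ yiyyyyyByyyyyBBB   [B → y B y]
yiyyyyyByyyyyBBB ⇒ yiyyyyyiyyyyyBBB   [B → i]
yiyyyyyiyyyyyBBB ⇒ yiyyyyyiyyyyyiBB   [B → i]
yiyyyyyiyyyyyiBB ⇒ yiyyyyyiyyyyyiyByB   [B → y B y]
yiyyyyyiyyyyyiyByB ⇒ yiyyyyyiyyyyyiyiyB   [B → i]
yiyyyyyiyyyyyiyiyB ⇒ yiyyyyyiyyyyyiyiyyBy   [B → y B y]
yiyyyyyiyyyyyiyiyyBy ⇒ yiyyyyyiyyyyyiyiyyiy   [B → i]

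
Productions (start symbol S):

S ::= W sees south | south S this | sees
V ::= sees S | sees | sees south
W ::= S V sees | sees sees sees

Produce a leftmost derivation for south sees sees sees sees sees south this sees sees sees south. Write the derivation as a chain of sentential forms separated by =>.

S => W sees south => S V sees sees south => south S this V sees sees south => south W sees south this V sees sees south => south S V sees sees south this V sees sees south => south sees V sees sees south this V sees sees south => south sees sees S sees sees south this V sees sees south => south sees sees sees sees sees south this V sees sees south => south sees sees sees sees sees south this sees sees sees south

S => W sees south   [S ::= W sees south]
W sees south => S V sees sees south   [W ::= S V sees]
S V sees sees south => south S this V sees sees south   [S ::= south S this]
south S this V sees sees south => south W sees south this V sees sees south   [S ::= W sees south]
south W sees south this V sees sees south => south S V sees sees south this V sees sees south   [W ::= S V sees]
south S V sees sees south this V sees sees south => south sees V sees sees south this V sees sees south   [S ::= sees]
south sees V sees sees south this V sees sees south => south sees sees S sees sees south this V sees sees south   [V ::= sees S]
south sees sees S sees sees south this V sees sees south => south sees sees sees sees sees south this V sees sees south   [S ::= sees]
south sees sees sees sees sees south this V sees sees south => south sees sees sees sees sees south this sees sees sees south   [V ::= sees]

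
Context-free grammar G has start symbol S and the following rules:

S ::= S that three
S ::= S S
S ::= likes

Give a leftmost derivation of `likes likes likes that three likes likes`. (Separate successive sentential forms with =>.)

S => S S   [S ::= S S]
S S => S S S   [S ::= S S]
S S S => S that three S S   [S ::= S that three]
S that three S S => S S that three S S   [S ::= S S]
S S that three S S => S S S that three S S   [S ::= S S]
S S S that three S S => likes S S that three S S   [S ::= likes]
likes S S that three S S => likes likes S that three S S   [S ::= likes]
likes likes S that three S S => likes likes likes that three S S   [S ::= likes]
likes likes likes that three S S => likes likes likes that three likes S   [S ::= likes]
likes likes likes that three likes S => likes likes likes that three likes likes   [S ::= likes]

S => S S => S S S => S that three S S => S S that three S S => S S S that three S S => likes S S that three S S => likes likes S that three S S => likes likes likes that three S S => likes likes likes that three likes S => likes likes likes that three likes likes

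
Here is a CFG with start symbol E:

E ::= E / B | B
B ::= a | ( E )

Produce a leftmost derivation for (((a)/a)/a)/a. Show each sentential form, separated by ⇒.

E⇒E/B⇒B/B⇒(E)/B⇒(E/B)/B⇒(B/B)/B⇒((E)/B)/B⇒((E/B)/B)/B⇒((B/B)/B)/B⇒(((E)/B)/B)/B⇒(((B)/B)/B)/B⇒(((a)/B)/B)/B⇒(((a)/a)/B)/B⇒(((a)/a)/a)/B⇒(((a)/a)/a)/a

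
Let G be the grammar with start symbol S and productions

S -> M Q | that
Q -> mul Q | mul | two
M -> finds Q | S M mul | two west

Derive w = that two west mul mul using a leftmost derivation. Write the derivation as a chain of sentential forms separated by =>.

S => M Q   [S -> M Q]
M Q => S M mul Q   [M -> S M mul]
S M mul Q => that M mul Q   [S -> that]
that M mul Q => that two west mul Q   [M -> two west]
that two west mul Q => that two west mul mul   [Q -> mul]

S => M Q => S M mul Q => that M mul Q => that two west mul Q => that two west mul mul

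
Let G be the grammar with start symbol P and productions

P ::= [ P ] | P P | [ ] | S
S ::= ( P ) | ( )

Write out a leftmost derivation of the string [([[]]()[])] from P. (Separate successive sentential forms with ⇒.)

P ⇒ [P]   [P ::= [ P ]]
[P] ⇒ [S]   [P ::= S]
[S] ⇒ [(P)]   [S ::= ( P )]
[(P)] ⇒ [(PP)]   [P ::= P P]
[(PP)] ⇒ [(PPP)]   [P ::= P P]
[(PPP)] ⇒ [([P]PP)]   [P ::= [ P ]]
[([P]PP)] ⇒ [([[]]PP)]   [P ::= [ ]]
[([[]]PP)] ⇒ [([[]]SP)]   [P ::= S]
[([[]]SP)] ⇒ [([[]]()P)]   [S ::= ( )]
[([[]]()P)] ⇒ [([[]]()[])]   [P ::= [ ]]

P ⇒ [P] ⇒ [S] ⇒ [(P)] ⇒ [(PP)] ⇒ [(PPP)] ⇒ [([P]PP)] ⇒ [([[]]PP)] ⇒ [([[]]SP)] ⇒ [([[]]()P)] ⇒ [([[]]()[])]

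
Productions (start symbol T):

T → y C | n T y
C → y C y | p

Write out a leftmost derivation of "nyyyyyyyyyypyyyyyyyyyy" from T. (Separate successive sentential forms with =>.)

T=>nTy=>nyCy=>nyyCyy=>nyyyCyyy=>nyyyyCyyyy=>nyyyyyCyyyyy=>nyyyyyyCyyyyyy=>nyyyyyyyCyyyyyyy=>nyyyyyyyyCyyyyyyyy=>nyyyyyyyyyCyyyyyyyyy=>nyyyyyyyyyyCyyyyyyyyyy=>nyyyyyyyyyypyyyyyyyyyy

T => nTy   [T → n T y]
nTy => nyCy   [T → y C]
nyCy => nyyCyy   [C → y C y]
nyyCyy => nyyyCyyy   [C → y C y]
nyyyCyyy => nyyyyCyyyy   [C → y C y]
nyyyyCyyyy => nyyyyyCyyyyy   [C → y C y]
nyyyyyCyyyyy => nyyyyyyCyyyyyy   [C → y C y]
nyyyyyyCyyyyyy => nyyyyyyyCyyyyyyy   [C → y C y]
nyyyyyyyCyyyyyyy => nyyyyyyyyCyyyyyyyy   [C → y C y]
nyyyyyyyyCyyyyyyyy => nyyyyyyyyyCyyyyyyyyy   [C → y C y]
nyyyyyyyyyCyyyyyyyyy => nyyyyyyyyyyCyyyyyyyyyy   [C → y C y]
nyyyyyyyyyyCyyyyyyyyyy => nyyyyyyyyyypyyyyyyyyyy   [C → p]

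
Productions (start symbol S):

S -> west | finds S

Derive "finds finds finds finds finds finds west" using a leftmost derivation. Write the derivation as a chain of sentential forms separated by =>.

S => finds S => finds finds S => finds finds finds S => finds finds finds finds S => finds finds finds finds finds S => finds finds finds finds finds finds S => finds finds finds finds finds finds west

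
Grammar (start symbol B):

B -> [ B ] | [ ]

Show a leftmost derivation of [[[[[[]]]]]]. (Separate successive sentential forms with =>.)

B=>[B]=>[[B]]=>[[[B]]]=>[[[[B]]]]=>[[[[[B]]]]]=>[[[[[[]]]]]]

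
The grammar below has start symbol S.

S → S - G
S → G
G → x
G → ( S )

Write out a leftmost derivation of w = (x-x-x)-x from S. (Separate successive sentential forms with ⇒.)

S ⇒ S-G   [S → S - G]
S-G ⇒ G-G   [S → G]
G-G ⇒ (S)-G   [G → ( S )]
(S)-G ⇒ (S-G)-G   [S → S - G]
(S-G)-G ⇒ (S-G-G)-G   [S → S - G]
(S-G-G)-G ⇒ (G-G-G)-G   [S → G]
(G-G-G)-G ⇒ (x-G-G)-G   [G → x]
(x-G-G)-G ⇒ (x-x-G)-G   [G → x]
(x-x-G)-G ⇒ (x-x-x)-G   [G → x]
(x-x-x)-G ⇒ (x-x-x)-x   [G → x]

S ⇒ S-G ⇒ G-G ⇒ (S)-G ⇒ (S-G)-G ⇒ (S-G-G)-G ⇒ (G-G-G)-G ⇒ (x-G-G)-G ⇒ (x-x-G)-G ⇒ (x-x-x)-G ⇒ (x-x-x)-x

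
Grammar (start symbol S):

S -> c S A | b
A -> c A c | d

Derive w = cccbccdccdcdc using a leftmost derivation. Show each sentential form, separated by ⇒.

S ⇒ cSA   [S -> c S A]
cSA ⇒ ccSAA   [S -> c S A]
ccSAA ⇒ cccSAAA   [S -> c S A]
cccSAAA ⇒ cccbAAA   [S -> b]
cccbAAA ⇒ cccbcAcAA   [A -> c A c]
cccbcAcAA ⇒ cccbccAccAA   [A -> c A c]
cccbccAccAA ⇒ cccbccdccAA   [A -> d]
cccbccdccAA ⇒ cccbccdccdA   [A -> d]
cccbccdccdA ⇒ cccbccdccdcAc   [A -> c A c]
cccbccdccdcAc ⇒ cccbccdccdcdc   [A -> d]

S⇒cSA⇒ccSAA⇒cccSAAA⇒cccbAAA⇒cccbcAcAA⇒cccbccAccAA⇒cccbccdccAA⇒cccbccdccdA⇒cccbccdccdcAc⇒cccbccdccdcdc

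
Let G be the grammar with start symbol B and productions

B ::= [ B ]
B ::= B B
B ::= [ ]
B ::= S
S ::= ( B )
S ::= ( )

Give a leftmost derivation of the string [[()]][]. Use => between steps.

B=>BB=>[B]B=>[[B]]B=>[[S]]B=>[[()]]B=>[[()]][]

B => BB   [B ::= B B]
BB => [B]B   [B ::= [ B ]]
[B]B => [[B]]B   [B ::= [ B ]]
[[B]]B => [[S]]B   [B ::= S]
[[S]]B => [[()]]B   [S ::= ( )]
[[()]]B => [[()]][]   [B ::= [ ]]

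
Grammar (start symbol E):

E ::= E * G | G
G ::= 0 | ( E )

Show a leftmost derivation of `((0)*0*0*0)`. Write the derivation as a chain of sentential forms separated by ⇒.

E ⇒ G ⇒ (E) ⇒ (E*G) ⇒ (E*G*G) ⇒ (E*G*G*G) ⇒ (G*G*G*G) ⇒ ((E)*G*G*G) ⇒ ((G)*G*G*G) ⇒ ((0)*G*G*G) ⇒ ((0)*0*G*G) ⇒ ((0)*0*0*G) ⇒ ((0)*0*0*0)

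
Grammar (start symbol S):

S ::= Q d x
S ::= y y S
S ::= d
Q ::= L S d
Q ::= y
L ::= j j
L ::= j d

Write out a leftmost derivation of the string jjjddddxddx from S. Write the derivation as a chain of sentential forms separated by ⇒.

S ⇒ Qdx   [S ::= Q d x]
Qdx ⇒ LSddx   [Q ::= L S d]
LSddx ⇒ jjSddx   [L ::= j j]
jjSddx ⇒ jjQdxddx   [S ::= Q d x]
jjQdxddx ⇒ jjLSddxddx   [Q ::= L S d]
jjLSddxddx ⇒ jjjdSddxddx   [L ::= j d]
jjjdSddxddx ⇒ jjjddddxddx   [S ::= d]

S ⇒ Qdx ⇒ LSddx ⇒ jjSddx ⇒ jjQdxddx ⇒ jjLSddxddx ⇒ jjjdSddxddx ⇒ jjjddddxddx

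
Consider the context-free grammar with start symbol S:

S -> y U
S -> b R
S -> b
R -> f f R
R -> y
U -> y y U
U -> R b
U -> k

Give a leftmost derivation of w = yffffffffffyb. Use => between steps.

S => yU => yRb => yffRb => yffffRb => yffffffRb => yffffffffRb => yffffffffffRb => yffffffffffyb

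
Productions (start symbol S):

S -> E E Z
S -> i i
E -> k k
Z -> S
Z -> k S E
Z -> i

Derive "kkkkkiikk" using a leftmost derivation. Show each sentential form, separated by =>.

S => EEZ   [S -> E E Z]
EEZ => kkEZ   [E -> k k]
kkEZ => kkkkZ   [E -> k k]
kkkkZ => kkkkkSE   [Z -> k S E]
kkkkkSE => kkkkkiiE   [S -> i i]
kkkkkiiE => kkkkkiikk   [E -> k k]

S => EEZ => kkEZ => kkkkZ => kkkkkSE => kkkkkiiE => kkkkkiikk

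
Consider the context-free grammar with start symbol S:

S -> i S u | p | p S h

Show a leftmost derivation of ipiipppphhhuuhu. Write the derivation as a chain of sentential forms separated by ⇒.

S ⇒ iSu   [S -> i S u]
iSu ⇒ ipShu   [S -> p S h]
ipShu ⇒ ipiSuhu   [S -> i S u]
ipiSuhu ⇒ ipiiSuuhu   [S -> i S u]
ipiiSuuhu ⇒ ipiipShuuhu   [S -> p S h]
ipiipShuuhu ⇒ ipiippShhuuhu   [S -> p S h]
ipiippShhuuhu ⇒ ipiipppShhhuuhu   [S -> p S h]
ipiipppShhhuuhu ⇒ ipiipppphhhuuhu   [S -> p]

S⇒iSu⇒ipShu⇒ipiSuhu⇒ipiiSuuhu⇒ipiipShuuhu⇒ipiippShhuuhu⇒ipiipppShhhuuhu⇒ipiipppphhhuuhu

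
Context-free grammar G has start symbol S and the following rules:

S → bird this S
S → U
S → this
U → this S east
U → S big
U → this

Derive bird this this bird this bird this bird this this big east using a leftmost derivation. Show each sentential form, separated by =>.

S => bird this S   [S → bird this S]
bird this S => bird this U   [S → U]
bird this U => bird this this S east   [U → this S east]
bird this this S east => bird this this U east   [S → U]
bird this this U east => bird this this S big east   [U → S big]
bird this this S big east => bird this this bird this S big east   [S → bird this S]
bird this this bird this S big east => bird this this bird this bird this S big east   [S → bird this S]
bird this this bird this bird this S big east => bird this this bird this bird this bird this S big east   [S → bird this S]
bird this this bird this bird this bird this S big east => bird this this bird this bird this bird this this big east   [S → this]

S => bird this S => bird this U => bird this this S east => bird this this U east => bird this this S big east => bird this this bird this S big east => bird this this bird this bird this S big east => bird this this bird this bird this bird this S big east => bird this this bird this bird this bird this this big east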